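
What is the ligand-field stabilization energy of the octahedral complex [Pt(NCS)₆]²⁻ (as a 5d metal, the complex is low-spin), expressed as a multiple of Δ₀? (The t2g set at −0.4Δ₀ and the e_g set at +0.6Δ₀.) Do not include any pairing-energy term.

Each NCS⁻ contributes -1; 6 × (-1) = -6. With overall charge -2, Pt is in the +4 oxidation state.
Group 10 minus oxidation state +4 gives a d⁶ configuration for Pt⁴⁺.
Configuration: t2g^6 e_g^0.
CFSE = 6(-0.4Δ₀) + 0(0.6Δ₀) = -2.4Δ₀ + 0.0Δ₀ = -2.4Δ₀.

-2.4 Δ₀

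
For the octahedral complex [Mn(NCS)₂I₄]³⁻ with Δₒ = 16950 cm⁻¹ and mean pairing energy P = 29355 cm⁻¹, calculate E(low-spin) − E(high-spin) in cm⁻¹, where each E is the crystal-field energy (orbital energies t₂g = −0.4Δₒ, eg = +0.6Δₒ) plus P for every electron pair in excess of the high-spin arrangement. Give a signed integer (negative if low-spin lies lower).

12405

Ligand charges: 2×(-1) from NCS⁻ and 4×(-1) from I⁻ sum to -6; with overall charge -3, Mn is +3.
Mn³⁺: group 7, so d-count = 7 − 3 = 4.
In the high-spin limit (t₂g³ eg¹) the orbital term is -0.6Δₒ = -10170 cm⁻¹, with no excess pairing.
Low-spin: t₂g⁴ eg⁰, orbital CFSE = -1.6Δₒ = -27120 cm⁻¹; plus 1 excess pair × P = +29355 cm⁻¹; total 2235 cm⁻¹.
Thus E(LS) − E(HS) = 12405 cm⁻¹.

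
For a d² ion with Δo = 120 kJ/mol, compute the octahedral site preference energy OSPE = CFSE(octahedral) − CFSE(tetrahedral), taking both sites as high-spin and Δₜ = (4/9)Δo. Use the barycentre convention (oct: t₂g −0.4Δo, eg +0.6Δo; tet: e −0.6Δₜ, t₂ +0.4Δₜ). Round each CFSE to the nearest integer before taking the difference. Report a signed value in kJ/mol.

Octahedral (high-spin): t2g^2 e_g^0, CFSE = 2(−0.4) + 0(+0.6) = -0.8Δo = -0.8 × 120 = -96 kJ/mol.
Tetrahedral: e^2 t2^0, CFSE = 2(−0.6) + 0(+0.4) = -1.2Δₜ = -1.2 × (4/9) × 120 = -64 kJ/mol.
Subtracting, OSPE = -96 − (-64) = -32 kJ/mol.

-32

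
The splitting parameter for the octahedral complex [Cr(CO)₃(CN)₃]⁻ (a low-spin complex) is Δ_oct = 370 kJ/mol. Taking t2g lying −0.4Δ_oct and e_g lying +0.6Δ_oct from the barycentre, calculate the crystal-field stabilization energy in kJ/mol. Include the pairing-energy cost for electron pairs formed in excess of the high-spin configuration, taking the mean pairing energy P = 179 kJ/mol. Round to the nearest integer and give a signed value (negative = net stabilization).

Ligand charges: 3×(+0) from CO and 3×(-1) from CN⁻ sum to -3; with overall charge -1, Cr is +2.
Cr²⁺: group 6, so d-count = 6 − 2 = 4.
The d⁴ electrons fill as t2g^4 e_g^0.
CFSE(orbital) = 4×(-0.4Δ_oct) + 0×(0.6Δ_oct) = -1.6Δ_oct; with Δ_oct = 370 kJ/mol that is -592 kJ/mol.
Pairing penalty: 1 pair vs 0 in the high-spin reference → 1 extra × P = 179 kJ/mol.
Overall CFSE = -592 + 179 = -413 kJ/mol.

-413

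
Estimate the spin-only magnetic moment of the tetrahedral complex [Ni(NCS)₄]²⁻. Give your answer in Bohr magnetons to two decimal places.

Each NCS⁻ contributes -1; 4 × (-1) = -4. With overall charge -2, Ni is in the +2 oxidation state.
Ni²⁺: group 10, so d-count = 10 − 2 = 8.
With tetrahedral geometry the complex is necessarily high-spin.
Configuration: e⁴ t₂⁴ → 2 unpaired electrons.
μ(spin-only) = √[2(2+2)] = √8 ≈ 2.83 Bohr magnetons.

2.83 Bohr magnetons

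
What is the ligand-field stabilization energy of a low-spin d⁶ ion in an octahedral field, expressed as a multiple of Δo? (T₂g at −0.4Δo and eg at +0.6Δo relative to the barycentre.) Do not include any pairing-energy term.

Configuration: t₂g⁶ eg⁰.
CFSE = 6(-0.4Δo) + 0(0.6Δo) = -2.4Δo + 0.0Δo = -2.4Δo.

-2.4 Δo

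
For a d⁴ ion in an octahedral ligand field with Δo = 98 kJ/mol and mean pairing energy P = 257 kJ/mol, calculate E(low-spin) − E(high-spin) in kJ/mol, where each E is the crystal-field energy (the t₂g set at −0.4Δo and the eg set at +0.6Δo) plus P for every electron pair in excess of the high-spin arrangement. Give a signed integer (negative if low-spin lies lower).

High-spin: t₂g³ eg¹, CFSE = -0.6Δo = -59 kJ/mol.
For low-spin the configuration is t₂g⁴ eg⁰: orbital energy -1.6 × 98 = -157 kJ/mol, and 1 additional pair relative to high-spin adds 257 kJ/mol, giving 100 kJ/mol.
E(LS) − E(HS) = 100 − (-59) = 159 kJ/mol.

159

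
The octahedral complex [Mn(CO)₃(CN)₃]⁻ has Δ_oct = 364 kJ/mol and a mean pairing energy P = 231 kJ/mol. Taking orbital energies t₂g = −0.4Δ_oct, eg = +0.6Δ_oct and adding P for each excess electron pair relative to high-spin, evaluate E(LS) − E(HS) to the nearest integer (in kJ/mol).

Ligand charges: 3×(+0) from CO and 3×(-1) from CN⁻ sum to -3; with overall charge -1, Mn is +2.
Mn²⁺: group 7, so d-count = 7 − 2 = 5.
In the high-spin limit (t₂g³ eg²) the orbital term is 0.0Δ_oct = 0 kJ/mol, with no excess pairing.
Low-spin t₂g⁵ eg⁰ gives -2.0Δ_oct = -728 kJ/mol, but forming 2 extra pairs costs 2P = 462 kJ/mol, so E(LS) = -728 + 462 = -266 kJ/mol.
E(LS) − E(HS) = -266 − (0) = -266 kJ/mol.

-266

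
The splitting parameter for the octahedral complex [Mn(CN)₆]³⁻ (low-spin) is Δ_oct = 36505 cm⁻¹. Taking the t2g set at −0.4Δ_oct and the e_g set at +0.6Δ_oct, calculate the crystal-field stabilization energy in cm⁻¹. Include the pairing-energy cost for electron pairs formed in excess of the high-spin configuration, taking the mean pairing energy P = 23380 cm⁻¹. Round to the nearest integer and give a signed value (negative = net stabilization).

-35028

Each CN⁻ contributes -1; 6 × (-1) = -6. With overall charge -3, Mn is in the +3 oxidation state.
Mn³⁺: group 7, so d-count = 7 − 3 = 4.
The d⁴ electrons fill as t2g^4 e_g^0.
CFSE(orbital) = 4×(-0.4Δ_oct) + 0×(0.6Δ_oct) = -1.6Δ_oct; with Δ_oct = 36505 cm⁻¹ that is -58408 cm⁻¹.
Pairing penalty: 1 pair vs 0 in the high-spin reference → 1 extra × P = 23380 cm⁻¹.
Net CFSE = -58408 + 23380 = -35028 cm⁻¹.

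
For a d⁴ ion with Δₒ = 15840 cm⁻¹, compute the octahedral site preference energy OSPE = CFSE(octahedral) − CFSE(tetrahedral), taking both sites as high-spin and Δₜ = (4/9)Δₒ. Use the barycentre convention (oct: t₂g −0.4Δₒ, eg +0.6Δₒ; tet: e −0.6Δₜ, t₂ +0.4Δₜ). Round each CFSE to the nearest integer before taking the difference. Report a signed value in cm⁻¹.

-6688

Octahedral (high-spin): t₂g³ eg¹, CFSE = 3(−0.4) + 1(+0.6) = -0.6Δₒ = -0.6 × 15840 = -9504 cm⁻¹.
Tetrahedral e² t₂² gives -0.4Δₜ = -0.4 × (4/9) × 15840 = -2816 cm⁻¹.
Subtracting, OSPE = -9504 − (-2816) = -6688 cm⁻¹.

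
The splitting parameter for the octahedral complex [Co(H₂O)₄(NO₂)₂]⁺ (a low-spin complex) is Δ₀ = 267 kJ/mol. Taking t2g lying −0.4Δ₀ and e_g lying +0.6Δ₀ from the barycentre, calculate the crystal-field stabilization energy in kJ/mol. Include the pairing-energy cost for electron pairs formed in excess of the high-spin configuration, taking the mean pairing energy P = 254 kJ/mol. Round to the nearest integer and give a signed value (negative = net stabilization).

Ligand charges: 4×(+0) from H₂O and 2×(-1) from NO₂⁻ sum to -2; with overall charge +1, Co is +3.
Co is in group 9, so Co³⁺ is d⁶ (9 − 3 = 6).
The d⁶ electrons fill as t2g^6 e_g^0.
Orbital CFSE = 6(-0.4) + 0(0.6) = -2.4Δ₀ = -2.4 × 267 = -641 kJ/mol.
Pairing penalty: 3 pairs vs 1 in the high-spin reference → 2 extra × P = 508 kJ/mol.
Net CFSE = -641 + 508 = -133 kJ/mol.

-133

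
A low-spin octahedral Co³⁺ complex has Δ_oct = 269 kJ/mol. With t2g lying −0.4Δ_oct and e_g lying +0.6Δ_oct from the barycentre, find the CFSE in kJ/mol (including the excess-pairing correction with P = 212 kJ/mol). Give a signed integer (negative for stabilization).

Co³⁺: group 9, so d-count = 9 − 3 = 6.
The d⁶ electrons fill as t2g^6 e_g^0.
The orbital stabilization is -2.4Δ_oct = -2.4 × 269 = -646 kJ/mol.
Relative to high-spin t2g^4 e_g^2 (1 paired), the low-spin configuration has 2 additional pairs, contributing +2 × 212 = +424 kJ/mol.
Combining: -646 + 424 = -222 kJ/mol.

-222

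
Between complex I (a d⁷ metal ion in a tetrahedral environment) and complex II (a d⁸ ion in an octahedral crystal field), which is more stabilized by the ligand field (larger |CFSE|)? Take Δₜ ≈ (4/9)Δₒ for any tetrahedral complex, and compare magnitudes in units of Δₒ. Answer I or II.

II

I: Tetrahedral fields are weak (Δₜ ≈ 4/9 Δₒ), so electrons fill high-spin; e⁴ t₂³, CFSE = -1.2Δₜ ≈ -0.53Δₒ.
II: t2g^6 e_g^2, CFSE = -1.2Δₒ.
So II has the larger |CFSE|.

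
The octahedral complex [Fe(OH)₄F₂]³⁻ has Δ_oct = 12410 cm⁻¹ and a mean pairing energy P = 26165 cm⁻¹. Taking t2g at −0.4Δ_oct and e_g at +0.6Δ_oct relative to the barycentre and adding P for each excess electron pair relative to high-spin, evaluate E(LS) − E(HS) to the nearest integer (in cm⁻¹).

27510

Ligand charges: 4×(-1) from OH⁻ and 2×(-1) from F⁻ sum to -6; with overall charge -3, Fe is +3.
Group 8 minus oxidation state +3 gives a d⁵ configuration for Fe³⁺.
In the high-spin limit (t2g^3 e_g^2) the orbital term is 0.0Δ_oct = 0 cm⁻¹, with no excess pairing.
For low-spin the configuration is t2g^5 e_g^0: orbital energy -2.0 × 12410 = -24820 cm⁻¹, and 2 additional pairs relative to high-spin add 52330 cm⁻¹, giving 27510 cm⁻¹.
The difference is 27510 − (0) = 27510 cm⁻¹, so high-spin lies lower.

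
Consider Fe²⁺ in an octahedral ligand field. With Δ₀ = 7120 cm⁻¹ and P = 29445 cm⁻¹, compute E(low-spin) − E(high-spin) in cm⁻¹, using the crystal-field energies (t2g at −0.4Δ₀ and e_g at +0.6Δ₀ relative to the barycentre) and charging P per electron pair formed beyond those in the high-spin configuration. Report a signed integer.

44650

Fe²⁺: group 8, so d-count = 8 − 2 = 6.
In the high-spin limit (t2g^4 e_g^2) the orbital term is -0.4Δ₀ = -2848 cm⁻¹, with no excess pairing.
Low-spin t2g^6 e_g^0 gives -2.4Δ₀ = -17088 cm⁻¹, but forming 2 extra pairs costs 2P = 58890 cm⁻¹, so E(LS) = -17088 + 58890 = 41802 cm⁻¹.
The difference is 41802 − (-2848) = 44650 cm⁻¹, so high-spin lies lower.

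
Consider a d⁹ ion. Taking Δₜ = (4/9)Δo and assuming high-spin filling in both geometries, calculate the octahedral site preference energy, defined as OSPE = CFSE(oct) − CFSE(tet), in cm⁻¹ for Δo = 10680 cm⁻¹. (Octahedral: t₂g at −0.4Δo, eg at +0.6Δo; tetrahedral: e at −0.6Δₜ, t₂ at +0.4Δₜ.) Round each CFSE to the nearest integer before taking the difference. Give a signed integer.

Octahedral (high-spin): t₂g⁶ eg³, CFSE = 6(−0.4) + 3(+0.6) = -0.6Δo = -0.6 × 10680 = -6408 cm⁻¹.
Tetrahedral: e⁴ t₂⁵, CFSE = 4(−0.6) + 5(+0.4) = -0.4Δₜ = -0.4 × (4/9) × 10680 = -1899 cm⁻¹.
OSPE = -6408 − (-1899) = -4509 cm⁻¹.

-4509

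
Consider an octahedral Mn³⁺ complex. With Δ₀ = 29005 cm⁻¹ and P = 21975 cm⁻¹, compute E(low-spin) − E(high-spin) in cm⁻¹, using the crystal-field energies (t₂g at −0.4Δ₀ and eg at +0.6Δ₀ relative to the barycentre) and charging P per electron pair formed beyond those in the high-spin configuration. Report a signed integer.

Mn³⁺: group 7, so d-count = 7 − 3 = 4.
High-spin d⁴ fills as t₂g³ eg¹ with CFSE 3(−0.4) + 1(+0.6) = -0.6Δ₀ = -17403 cm⁻¹.
Low-spin t₂g⁴ eg⁰ gives -1.6Δ₀ = -46408 cm⁻¹, but forming 1 extra pair costs 1P = 21975 cm⁻¹, so E(LS) = -46408 + 21975 = -24433 cm⁻¹.
Thus E(LS) − E(HS) = -7030 cm⁻¹.

-7030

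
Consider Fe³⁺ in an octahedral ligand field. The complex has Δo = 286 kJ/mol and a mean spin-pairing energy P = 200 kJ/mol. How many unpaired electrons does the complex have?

1

Fe sits in group 8; removing 3 electrons leaves Fe³⁺ with 8 − 3 = 5 d electrons.
Here Δo > P (286 > 200), so the low-spin state is favoured.
That gives t₂g⁵ eg⁰.
Unpaired electrons: 1.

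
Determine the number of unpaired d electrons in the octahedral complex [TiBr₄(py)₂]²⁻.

Ligand charges: 4×(-1) from Br⁻ and 2×(+0) from py sum to -4; with overall charge -2, Ti is +2.
Ti is in group 4, so Ti²⁺ is d² (4 − 2 = 2).
Configuration: t₂g² eg⁰, giving 2 unpaired electrons.

2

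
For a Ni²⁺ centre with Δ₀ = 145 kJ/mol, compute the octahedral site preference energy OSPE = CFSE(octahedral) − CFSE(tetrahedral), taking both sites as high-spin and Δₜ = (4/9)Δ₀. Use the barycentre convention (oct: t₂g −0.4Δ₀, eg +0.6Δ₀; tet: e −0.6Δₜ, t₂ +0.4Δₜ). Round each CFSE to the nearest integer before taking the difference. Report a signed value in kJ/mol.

-122

Ni sits in group 10; removing 2 electrons leaves Ni²⁺ with 10 − 2 = 8 d electrons.
Octahedral (high-spin): t₂g⁶ eg², CFSE = 6(−0.4) + 2(+0.6) = -1.2Δ₀ = -1.2 × 145 = -174 kJ/mol.
In a tetrahedral site the filling is e⁴ t₂⁴: CFSE(tet) = -0.8Δₜ = -0.8 × (4/9)(145) = -52 kJ/mol.
OSPE = CFSE(oct) − CFSE(tet) = -174 − (-52) = -122 kJ/mol.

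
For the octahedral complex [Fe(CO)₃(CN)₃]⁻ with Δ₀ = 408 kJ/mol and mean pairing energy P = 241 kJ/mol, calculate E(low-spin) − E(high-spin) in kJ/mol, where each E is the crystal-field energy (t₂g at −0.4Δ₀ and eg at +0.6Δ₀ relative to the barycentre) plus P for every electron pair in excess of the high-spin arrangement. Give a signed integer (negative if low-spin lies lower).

-334

Ligand charges: 3×(+0) from CO and 3×(-1) from CN⁻ sum to -3; with overall charge -1, Fe is +2.
Fe sits in group 8; removing 2 electrons leaves Fe²⁺ with 8 − 2 = 6 d electrons.
In the high-spin limit (t₂g⁴ eg²) the orbital term is -0.4Δ₀ = -163 kJ/mol, with no excess pairing.
Low-spin t₂g⁶ eg⁰ gives -2.4Δ₀ = -979 kJ/mol, but forming 2 extra pairs costs 2P = 482 kJ/mol, so E(LS) = -979 + 482 = -497 kJ/mol.
Thus E(LS) − E(HS) = -334 kJ/mol.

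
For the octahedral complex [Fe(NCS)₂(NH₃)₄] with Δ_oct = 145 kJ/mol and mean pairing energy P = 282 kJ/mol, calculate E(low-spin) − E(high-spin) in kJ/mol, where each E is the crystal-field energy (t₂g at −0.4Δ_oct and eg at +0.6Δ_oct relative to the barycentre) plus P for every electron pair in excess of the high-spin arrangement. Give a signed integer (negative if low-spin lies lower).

274

Ligand charges: 2×(-1) from NCS⁻ and 4×(+0) from NH₃ sum to -2; with overall charge +0, Fe is +2.
Group 8 minus oxidation state +2 gives a d⁶ configuration for Fe²⁺.
High-spin d⁶ fills as t₂g⁴ eg² with CFSE 4(−0.4) + 2(+0.6) = -0.4Δ_oct = -58 kJ/mol.
Low-spin: t₂g⁶ eg⁰, orbital CFSE = -2.4Δ_oct = -348 kJ/mol; plus 2 excess pairs × P = +564 kJ/mol; total 216 kJ/mol.
E(LS) − E(HS) = 216 − (-58) = 274 kJ/mol.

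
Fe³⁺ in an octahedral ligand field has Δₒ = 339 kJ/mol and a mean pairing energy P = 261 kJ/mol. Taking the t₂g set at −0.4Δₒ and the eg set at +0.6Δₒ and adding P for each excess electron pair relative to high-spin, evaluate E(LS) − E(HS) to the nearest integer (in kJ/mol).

-156

Fe³⁺: group 8, so d-count = 8 − 3 = 5.
High-spin d⁵ fills as t₂g³ eg² with CFSE 3(−0.4) + 2(+0.6) = 0.0Δₒ = 0 kJ/mol.
For low-spin the configuration is t₂g⁵ eg⁰: orbital energy -2.0 × 339 = -678 kJ/mol, and 2 additional pairs relative to high-spin add 522 kJ/mol, giving -156 kJ/mol.
The difference is -156 − (0) = -156 kJ/mol, so low-spin lies lower.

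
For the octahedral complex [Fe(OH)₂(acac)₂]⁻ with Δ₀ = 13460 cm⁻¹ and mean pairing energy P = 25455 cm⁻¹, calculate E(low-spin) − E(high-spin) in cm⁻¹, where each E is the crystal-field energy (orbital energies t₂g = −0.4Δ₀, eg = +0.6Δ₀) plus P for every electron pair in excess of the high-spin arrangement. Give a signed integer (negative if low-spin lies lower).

Ligand charges: 2×(-1) from OH⁻ and 2×(-1) from acac⁻ sum to -4; with overall charge -1, Fe is +3.
Group 8 minus oxidation state +3 gives a d⁵ configuration for Fe³⁺.
High-spin: t₂g³ eg², CFSE = 0.0Δ₀ = 0 cm⁻¹.
Low-spin t₂g⁵ eg⁰ gives -2.0Δ₀ = -26920 cm⁻¹, but forming 2 extra pairs costs 2P = 50910 cm⁻¹, so E(LS) = -26920 + 50910 = 23990 cm⁻¹.
E(LS) − E(HS) = 23990 − (0) = 23990 cm⁻¹.

23990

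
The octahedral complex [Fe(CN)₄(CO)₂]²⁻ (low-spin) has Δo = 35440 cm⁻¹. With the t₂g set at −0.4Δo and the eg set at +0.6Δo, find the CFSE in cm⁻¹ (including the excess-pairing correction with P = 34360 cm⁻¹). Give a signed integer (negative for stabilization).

-16336

Ligand charges: 4×(-1) from CN⁻ and 2×(+0) from CO sum to -4; with overall charge -2, Fe is +2.
Group 8 minus oxidation state +2 gives a d⁶ configuration for Fe²⁺.
The d⁶ electrons fill as t₂g⁶ eg⁰.
CFSE(orbital) = 6×(-0.4Δo) + 0×(0.6Δo) = -2.4Δo; with Δo = 35440 cm⁻¹ that is -85056 cm⁻¹.
High-spin d⁶ would be t₂g⁴ eg² with 1 pair; low-spin has 3, so 2 excess pairs cost +2P = +68720 cm⁻¹.
Overall CFSE = -85056 + 68720 = -16336 cm⁻¹.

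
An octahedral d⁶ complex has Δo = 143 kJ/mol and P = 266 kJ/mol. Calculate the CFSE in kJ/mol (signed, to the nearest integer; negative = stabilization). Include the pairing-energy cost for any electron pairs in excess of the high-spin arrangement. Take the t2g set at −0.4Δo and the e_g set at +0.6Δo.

Δo < P, so pairing is avoided: the ground state is high-spin.
That gives t2g^4 e_g^2.
Orbital CFSE = -0.4Δo = -0.4 × 143 = -57 kJ/mol.
High-spin has no excess pairs, so no pairing correction applies.

-57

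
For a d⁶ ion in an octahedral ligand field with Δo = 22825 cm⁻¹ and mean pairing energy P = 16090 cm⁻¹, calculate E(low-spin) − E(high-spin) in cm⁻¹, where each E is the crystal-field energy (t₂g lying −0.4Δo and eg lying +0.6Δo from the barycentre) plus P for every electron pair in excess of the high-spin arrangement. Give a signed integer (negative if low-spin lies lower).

High-spin d⁶ fills as t₂g⁴ eg² with CFSE 4(−0.4) + 2(+0.6) = -0.4Δo = -9130 cm⁻¹.
Low-spin t₂g⁶ eg⁰ gives -2.4Δo = -54780 cm⁻¹, but forming 2 extra pairs costs 2P = 32180 cm⁻¹, so E(LS) = -54780 + 32180 = -22600 cm⁻¹.
Thus E(LS) − E(HS) = -13470 cm⁻¹.

-13470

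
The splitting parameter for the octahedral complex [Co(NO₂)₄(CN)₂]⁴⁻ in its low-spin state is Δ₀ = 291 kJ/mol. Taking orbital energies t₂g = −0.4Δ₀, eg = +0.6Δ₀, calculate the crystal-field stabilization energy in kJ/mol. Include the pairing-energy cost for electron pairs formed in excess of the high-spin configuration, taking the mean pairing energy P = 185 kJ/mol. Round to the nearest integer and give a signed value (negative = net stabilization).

-339

Ligand charges: 4×(-1) from NO₂⁻ and 2×(-1) from CN⁻ sum to -6; with overall charge -4, Co is +2.
Co sits in group 9; removing 2 electrons leaves Co²⁺ with 9 − 2 = 7 d electrons.
Configuration: t₂g⁶ eg¹.
Orbital CFSE = 6(-0.4) + 1(0.6) = -1.8Δ₀ = -1.8 × 291 = -524 kJ/mol.
High-spin d⁷ would be t₂g⁵ eg² with 2 pairs; low-spin has 3, so 1 excess pair costs +1P = +185 kJ/mol.
Overall CFSE = -524 + 185 = -339 kJ/mol.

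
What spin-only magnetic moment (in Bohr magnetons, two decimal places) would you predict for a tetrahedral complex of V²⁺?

3.87 Bohr magnetons

V²⁺: group 5, so d-count = 5 − 2 = 3.
Tetrahedral fields are weak (Δₜ ≈ 4/9 Δₒ), so electrons fill high-spin.
Configuration: e^2 t2^1 → 3 unpaired electrons.
μ(spin-only) = √[3(3+2)] = √15 ≈ 3.87 Bohr magnetons.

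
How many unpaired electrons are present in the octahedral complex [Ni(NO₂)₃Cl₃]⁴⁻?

2

Ligand charges: 3×(-1) from NO₂⁻ and 3×(-1) from Cl⁻ sum to -6; with overall charge -4, Ni is +2.
Group 10 minus oxidation state +2 gives a d⁸ configuration for Ni²⁺.
Configuration: t2g^6 e_g^2, giving 2 unpaired electrons.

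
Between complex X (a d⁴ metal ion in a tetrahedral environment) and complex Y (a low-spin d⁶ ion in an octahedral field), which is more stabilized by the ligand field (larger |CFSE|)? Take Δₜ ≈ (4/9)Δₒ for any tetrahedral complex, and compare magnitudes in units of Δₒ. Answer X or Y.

X: With tetrahedral geometry the complex is necessarily high-spin; e^2 t2^2, CFSE = -0.4Δₜ ≈ -0.18Δₒ.
Y: t₂g⁶ eg⁰, CFSE = -2.4Δₒ.
So Y has the larger |CFSE|.

Y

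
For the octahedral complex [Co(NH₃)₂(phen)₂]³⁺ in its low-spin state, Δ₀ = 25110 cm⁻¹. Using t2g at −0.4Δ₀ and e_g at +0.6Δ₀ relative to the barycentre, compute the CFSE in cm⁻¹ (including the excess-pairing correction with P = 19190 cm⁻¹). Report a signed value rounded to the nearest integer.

-21884

Ligand charges: 2×(+0) from NH₃ and 2×(+0) from phen sum to +0; with overall charge +3, Co is +3.
Co³⁺: group 9, so d-count = 9 − 3 = 6.
Configuration: t2g^6 e_g^0.
Orbital CFSE = 6(-0.4) + 0(0.6) = -2.4Δ₀ = -2.4 × 25110 = -60264 cm⁻¹.
Relative to high-spin t2g^4 e_g^2 (1 paired), the low-spin configuration has 2 additional pairs, contributing +2 × 19190 = +38380 cm⁻¹.
Overall CFSE = -60264 + 38380 = -21884 cm⁻¹.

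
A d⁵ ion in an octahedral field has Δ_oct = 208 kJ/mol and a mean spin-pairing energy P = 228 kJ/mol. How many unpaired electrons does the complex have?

Here Δ_oct < P (208 < 228), so the high-spin state is favoured.
That gives t₂g³ eg².
Unpaired electrons: 5.

5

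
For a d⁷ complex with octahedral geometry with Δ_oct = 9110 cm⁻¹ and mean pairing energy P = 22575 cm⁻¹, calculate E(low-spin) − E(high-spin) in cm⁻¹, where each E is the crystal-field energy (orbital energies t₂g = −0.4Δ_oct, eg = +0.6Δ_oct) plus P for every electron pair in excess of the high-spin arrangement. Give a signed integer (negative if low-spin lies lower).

13465

High-spin: t₂g⁵ eg², CFSE = -0.8Δ_oct = -7288 cm⁻¹.
Low-spin: t₂g⁶ eg¹, orbital CFSE = -1.8Δ_oct = -16398 cm⁻¹; plus 1 excess pair × P = +22575 cm⁻¹; total 6177 cm⁻¹.
The difference is 6177 − (-7288) = 13465 cm⁻¹, so high-spin lies lower.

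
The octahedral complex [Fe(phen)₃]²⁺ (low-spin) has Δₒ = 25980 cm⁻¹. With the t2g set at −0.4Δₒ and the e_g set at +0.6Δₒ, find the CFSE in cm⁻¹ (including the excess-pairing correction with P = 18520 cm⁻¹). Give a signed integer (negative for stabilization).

phen is neutral, so the +2 overall charge sits on Fe: oxidation state +2.
Fe sits in group 8; removing 2 electrons leaves Fe²⁺ with 8 − 2 = 6 d electrons.
Electron filling gives t2g^6 e_g^0.
CFSE(orbital) = 6×(-0.4Δₒ) + 0×(0.6Δₒ) = -2.4Δₒ; with Δₒ = 25980 cm⁻¹ that is -62352 cm⁻¹.
High-spin d⁶ would be t2g^4 e_g^2 with 1 pair; low-spin has 3, so 2 excess pairs cost +2P = +37040 cm⁻¹.
Overall CFSE = -62352 + 37040 = -25312 cm⁻¹.

-25312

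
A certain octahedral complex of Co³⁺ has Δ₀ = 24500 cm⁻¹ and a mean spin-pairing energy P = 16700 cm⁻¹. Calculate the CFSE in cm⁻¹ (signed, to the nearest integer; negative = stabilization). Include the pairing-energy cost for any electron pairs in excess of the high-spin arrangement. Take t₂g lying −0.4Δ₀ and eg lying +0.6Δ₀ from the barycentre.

Co sits in group 9; removing 3 electrons leaves Co³⁺ with 9 − 3 = 6 d electrons.
Since Δ₀ = 24500 cm⁻¹ > P = 16700 cm⁻¹, the complex adopts the low-spin configuration.
Filling d⁶ accordingly: t₂g⁶ eg⁰.
Orbital CFSE = -2.4Δ₀ = -2.4 × 24500 = -58800 cm⁻¹.
Excess pairs vs high-spin: 3 − 1 = 2; pairing cost = +33400 cm⁻¹.
Net CFSE = -58800 + 33400 = -25400 cm⁻¹.

-25400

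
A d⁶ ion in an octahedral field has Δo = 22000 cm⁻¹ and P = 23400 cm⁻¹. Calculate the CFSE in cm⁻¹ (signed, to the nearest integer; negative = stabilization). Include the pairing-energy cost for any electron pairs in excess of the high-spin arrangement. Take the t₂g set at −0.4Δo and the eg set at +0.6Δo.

Here Δo < P (22000 < 23400), so the high-spin state is favoured.
Configuration: t₂g⁴ eg².
Orbital CFSE = -0.4Δo = -0.4 × 22000 = -8800 cm⁻¹.
High-spin has no excess pairs, so no pairing correction applies.

-8800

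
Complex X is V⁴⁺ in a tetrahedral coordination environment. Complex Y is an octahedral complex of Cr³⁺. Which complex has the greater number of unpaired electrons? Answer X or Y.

X: V sits in group 5; removing 4 electrons leaves V⁴⁺ with 5 − 4 = 1 d electrons; With tetrahedral geometry the complex is necessarily high-spin; e^1 t2^0 → 1 unpaired.
Y: Cr sits in group 6; removing 3 electrons leaves Cr³⁺ with 6 − 3 = 3 d electrons; t₂g³ eg⁰ → 3 unpaired.
So Y has more unpaired electrons.

Y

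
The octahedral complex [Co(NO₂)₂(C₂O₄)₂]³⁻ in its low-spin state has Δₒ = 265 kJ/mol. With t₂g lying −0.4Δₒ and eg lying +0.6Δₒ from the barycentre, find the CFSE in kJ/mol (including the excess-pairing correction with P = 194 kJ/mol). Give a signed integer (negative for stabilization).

-248

Ligand charges: 2×(-1) from NO₂⁻ and 2×(-2) from C₂O₄²⁻ sum to -6; with overall charge -3, Co is +3.
Co sits in group 9; removing 3 electrons leaves Co³⁺ with 9 − 3 = 6 d electrons.
The d⁶ electrons fill as t₂g⁶ eg⁰.
Orbital CFSE = 6(-0.4) + 0(0.6) = -2.4Δₒ = -2.4 × 265 = -636 kJ/mol.
High-spin d⁶ would be t₂g⁴ eg² with 1 pair; low-spin has 3, so 2 excess pairs cost +2P = +388 kJ/mol.
Net CFSE = -636 + 388 = -248 kJ/mol.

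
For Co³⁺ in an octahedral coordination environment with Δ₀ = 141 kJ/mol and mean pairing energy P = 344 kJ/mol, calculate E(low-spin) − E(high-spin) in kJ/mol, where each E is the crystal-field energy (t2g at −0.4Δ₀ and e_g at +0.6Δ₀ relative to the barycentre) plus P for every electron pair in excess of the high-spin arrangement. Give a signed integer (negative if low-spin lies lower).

Co³⁺: group 9, so d-count = 9 − 3 = 6.
In the high-spin limit (t2g^4 e_g^2) the orbital term is -0.4Δ₀ = -56 kJ/mol, with no excess pairing.
Low-spin: t2g^6 e_g^0, orbital CFSE = -2.4Δ₀ = -338 kJ/mol; plus 2 excess pairs × P = +688 kJ/mol; total 350 kJ/mol.
The difference is 350 − (-56) = 406 kJ/mol, so high-spin lies lower.

406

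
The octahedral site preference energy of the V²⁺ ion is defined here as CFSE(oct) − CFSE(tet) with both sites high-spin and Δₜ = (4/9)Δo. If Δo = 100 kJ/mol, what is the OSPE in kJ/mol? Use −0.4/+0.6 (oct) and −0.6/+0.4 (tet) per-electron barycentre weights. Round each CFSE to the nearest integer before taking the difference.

Group 5 minus oxidation state +2 gives a d³ configuration for V²⁺.
Octahedral (high-spin): t₂g³ eg⁰, CFSE = 3(−0.4) + 0(+0.6) = -1.2Δo = -1.2 × 100 = -120 kJ/mol.
Tetrahedral e² t₂¹ gives -0.8Δₜ = -0.8 × (4/9) × 100 = -36 kJ/mol.
OSPE = -120 − (-36) = -84 kJ/mol.

-84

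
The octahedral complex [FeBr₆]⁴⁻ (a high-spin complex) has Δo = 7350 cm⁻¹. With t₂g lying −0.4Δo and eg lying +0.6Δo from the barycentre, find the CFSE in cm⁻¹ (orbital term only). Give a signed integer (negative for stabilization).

-2940

Each Br⁻ contributes -1; 6 × (-1) = -6. With overall charge -4, Fe is in the +2 oxidation state.
Fe is in group 8, so Fe²⁺ is d⁶ (8 − 2 = 6).
The d⁶ electrons fill as t₂g⁴ eg².
Orbital CFSE = 4(-0.4) + 2(0.6) = -0.4Δo = -0.4 × 7350 = -2940 cm⁻¹.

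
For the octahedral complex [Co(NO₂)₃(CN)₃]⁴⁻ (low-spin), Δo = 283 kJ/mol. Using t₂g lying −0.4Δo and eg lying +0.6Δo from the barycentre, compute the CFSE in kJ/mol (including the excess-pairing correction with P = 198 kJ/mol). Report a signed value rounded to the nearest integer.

Ligand charges: 3×(-1) from NO₂⁻ and 3×(-1) from CN⁻ sum to -6; with overall charge -4, Co is +2.
Co²⁺: group 9, so d-count = 9 − 2 = 7.
The d⁷ electrons fill as t₂g⁶ eg¹.
The orbital stabilization is -1.8Δo = -1.8 × 283 = -509 kJ/mol.
Relative to high-spin t₂g⁵ eg² (2 paired), the low-spin configuration has 1 additional pair, contributing +1 × 198 = +198 kJ/mol.
Combining: -509 + 198 = -311 kJ/mol.

-311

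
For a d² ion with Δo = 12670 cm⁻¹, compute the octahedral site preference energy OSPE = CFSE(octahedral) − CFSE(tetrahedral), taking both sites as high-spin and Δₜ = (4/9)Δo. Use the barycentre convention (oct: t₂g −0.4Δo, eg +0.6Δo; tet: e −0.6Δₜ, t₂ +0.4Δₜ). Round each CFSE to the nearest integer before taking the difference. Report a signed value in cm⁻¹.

-3379

Octahedral (high-spin): t₂g² eg⁰, CFSE = 2(−0.4) + 0(+0.6) = -0.8Δo = -0.8 × 12670 = -10136 cm⁻¹.
Tetrahedral e² t₂⁰ gives -1.2Δₜ = -1.2 × (4/9) × 12670 = -6757 cm⁻¹.
OSPE = -10136 − (-6757) = -3379 cm⁻¹.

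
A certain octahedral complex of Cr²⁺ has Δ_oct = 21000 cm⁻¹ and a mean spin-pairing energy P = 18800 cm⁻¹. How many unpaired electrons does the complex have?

2

Cr sits in group 6; removing 2 electrons leaves Cr²⁺ with 6 − 2 = 4 d electrons.
With Δ_oct > P the complex is low-spin.
That gives t2g^4 e_g^0.
Unpaired electrons: 2.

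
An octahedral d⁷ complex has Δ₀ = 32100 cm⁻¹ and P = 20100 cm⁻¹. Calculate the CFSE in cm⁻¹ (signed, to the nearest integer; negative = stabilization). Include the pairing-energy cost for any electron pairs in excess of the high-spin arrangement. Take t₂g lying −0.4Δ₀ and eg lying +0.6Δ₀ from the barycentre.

Since Δ₀ = 32100 cm⁻¹ > P = 20100 cm⁻¹, the complex adopts the low-spin configuration.
Configuration: t₂g⁶ eg¹.
Orbital CFSE = -1.8Δ₀ = -1.8 × 32100 = -57780 cm⁻¹.
Excess pairs vs high-spin: 3 − 2 = 1; pairing cost = +20100 cm⁻¹.
Net CFSE = -57780 + 20100 = -37680 cm⁻¹.

-37680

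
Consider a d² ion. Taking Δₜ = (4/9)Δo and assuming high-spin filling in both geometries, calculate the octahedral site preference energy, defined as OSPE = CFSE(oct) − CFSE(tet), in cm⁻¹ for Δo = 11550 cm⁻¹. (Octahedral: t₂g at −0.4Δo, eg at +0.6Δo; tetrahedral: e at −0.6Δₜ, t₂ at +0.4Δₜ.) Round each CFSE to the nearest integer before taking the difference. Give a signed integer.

-3080

In an octahedral site d² (HS) is t₂g² eg⁰, giving CFSE(oct) = -0.8Δo = -9240 cm⁻¹.
Tetrahedral: e² t₂⁰, CFSE = 2(−0.6) + 0(+0.4) = -1.2Δₜ = -1.2 × (4/9) × 11550 = -6160 cm⁻¹.
OSPE = CFSE(oct) − CFSE(tet) = -9240 − (-6160) = -3080 cm⁻¹.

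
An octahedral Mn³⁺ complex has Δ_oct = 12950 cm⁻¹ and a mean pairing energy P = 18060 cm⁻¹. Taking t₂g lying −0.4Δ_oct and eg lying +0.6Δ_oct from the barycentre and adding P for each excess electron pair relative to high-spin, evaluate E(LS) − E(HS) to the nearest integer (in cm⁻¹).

Group 7 minus oxidation state +3 gives a d⁴ configuration for Mn³⁺.
In the high-spin limit (t₂g³ eg¹) the orbital term is -0.6Δ_oct = -7770 cm⁻¹, with no excess pairing.
Low-spin t₂g⁴ eg⁰ gives -1.6Δ_oct = -20720 cm⁻¹, but forming 1 extra pair costs 1P = 18060 cm⁻¹, so E(LS) = -20720 + 18060 = -2660 cm⁻¹.
E(LS) − E(HS) = -2660 − (-7770) = 5110 cm⁻¹.

5110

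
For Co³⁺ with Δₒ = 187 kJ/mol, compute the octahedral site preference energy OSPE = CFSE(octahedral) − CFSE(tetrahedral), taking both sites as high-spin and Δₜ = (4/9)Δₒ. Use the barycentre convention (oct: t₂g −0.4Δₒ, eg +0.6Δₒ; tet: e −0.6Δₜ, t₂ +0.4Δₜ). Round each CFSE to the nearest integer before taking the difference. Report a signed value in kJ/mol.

-25

Co sits in group 9; removing 3 electrons leaves Co³⁺ with 9 − 3 = 6 d electrons.
In an octahedral site d⁶ (HS) is t2g^4 e_g^2, giving CFSE(oct) = -0.4Δₒ = -75 kJ/mol.
Tetrahedral e^3 t2^3 gives -0.6Δₜ = -0.6 × (4/9) × 187 = -50 kJ/mol.
OSPE = -75 − (-50) = -25 kJ/mol.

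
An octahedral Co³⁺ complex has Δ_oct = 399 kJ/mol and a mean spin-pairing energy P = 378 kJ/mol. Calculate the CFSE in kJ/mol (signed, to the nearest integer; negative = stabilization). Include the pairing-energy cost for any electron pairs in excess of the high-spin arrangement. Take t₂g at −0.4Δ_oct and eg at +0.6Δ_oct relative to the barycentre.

-202

Group 9 minus oxidation state +3 gives a d⁶ configuration for Co³⁺.
With Δ_oct > P the complex is low-spin.
That gives t₂g⁶ eg⁰.
Orbital CFSE = -2.4Δ_oct = -2.4 × 399 = -958 kJ/mol.
Excess pairs vs high-spin: 3 − 1 = 2; pairing cost = +756 kJ/mol.
Net CFSE = -958 + 756 = -202 kJ/mol.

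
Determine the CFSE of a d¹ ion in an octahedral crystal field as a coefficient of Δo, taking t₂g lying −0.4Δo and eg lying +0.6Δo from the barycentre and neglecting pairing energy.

-0.4 Δo

Configuration: t₂g¹ eg⁰.
CFSE = 1(-0.4Δo) + 0(0.6Δo) = -0.4Δo + 0.0Δo = -0.4Δo.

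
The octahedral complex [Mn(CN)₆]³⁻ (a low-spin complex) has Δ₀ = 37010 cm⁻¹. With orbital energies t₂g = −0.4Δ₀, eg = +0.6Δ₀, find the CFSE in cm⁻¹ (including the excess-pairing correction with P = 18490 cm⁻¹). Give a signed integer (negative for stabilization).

-40726

Each CN⁻ contributes -1; 6 × (-1) = -6. With overall charge -3, Mn is in the +3 oxidation state.
Mn sits in group 7; removing 3 electrons leaves Mn³⁺ with 7 − 3 = 4 d electrons.
Electron filling gives t₂g⁴ eg⁰.
Orbital CFSE = 4(-0.4) + 0(0.6) = -1.6Δ₀ = -1.6 × 37010 = -59216 cm⁻¹.
Pairing penalty: 1 pair vs 0 in the high-spin reference → 1 extra × P = 18490 cm⁻¹.
Net CFSE = -59216 + 18490 = -40726 cm⁻¹.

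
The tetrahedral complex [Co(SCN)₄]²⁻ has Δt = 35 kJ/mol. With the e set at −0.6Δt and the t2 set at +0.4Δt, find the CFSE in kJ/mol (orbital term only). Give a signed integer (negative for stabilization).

-42

Each SCN⁻ contributes -1; 4 × (-1) = -4. With overall charge -2, Co is in the +2 oxidation state.
Group 9 minus oxidation state +2 gives a d⁷ configuration for Co²⁺.
Tetrahedral fields are weak (Δₜ ≈ 4/9 Δₒ), so electrons fill high-spin.
Electron filling gives e^4 t2^3.
Orbital CFSE = 4(-0.6) + 3(0.4) = -1.2Δt = -1.2 × 35 = -42 kJ/mol.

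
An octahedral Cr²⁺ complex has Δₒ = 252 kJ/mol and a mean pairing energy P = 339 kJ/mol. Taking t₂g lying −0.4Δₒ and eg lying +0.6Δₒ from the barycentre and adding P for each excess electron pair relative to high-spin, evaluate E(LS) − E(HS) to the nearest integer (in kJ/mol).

Cr sits in group 6; removing 2 electrons leaves Cr²⁺ with 6 − 2 = 4 d electrons.
High-spin: t₂g³ eg¹, CFSE = -0.6Δₒ = -151 kJ/mol.
Low-spin: t₂g⁴ eg⁰, orbital CFSE = -1.6Δₒ = -403 kJ/mol; plus 1 excess pair × P = +339 kJ/mol; total -64 kJ/mol.
Thus E(LS) − E(HS) = 87 kJ/mol.

87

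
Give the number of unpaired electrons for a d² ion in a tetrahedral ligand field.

2

Tetrahedral fields are weak (Δₜ ≈ 4/9 Δₒ), so electrons fill high-spin.
Configuration: e^2 t2^0, giving 2 unpaired electrons.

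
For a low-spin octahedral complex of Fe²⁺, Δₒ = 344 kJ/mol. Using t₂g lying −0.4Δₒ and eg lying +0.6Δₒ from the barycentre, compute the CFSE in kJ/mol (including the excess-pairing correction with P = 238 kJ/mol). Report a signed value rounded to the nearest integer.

-350

Group 8 minus oxidation state +2 gives a d⁶ configuration for Fe²⁺.
Electron filling gives t₂g⁶ eg⁰.
The orbital stabilization is -2.4Δₒ = -2.4 × 344 = -826 kJ/mol.
High-spin d⁶ would be t₂g⁴ eg² with 1 pair; low-spin has 3, so 2 excess pairs cost +2P = +476 kJ/mol.
Net CFSE = -826 + 476 = -350 kJ/mol.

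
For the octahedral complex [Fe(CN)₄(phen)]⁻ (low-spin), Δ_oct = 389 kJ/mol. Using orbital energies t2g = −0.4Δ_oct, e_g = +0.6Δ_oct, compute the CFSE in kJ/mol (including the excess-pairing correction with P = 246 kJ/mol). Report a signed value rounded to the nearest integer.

Ligand charges: 4×(-1) from CN⁻ and 1×(+0) from phen sum to -4; with overall charge -1, Fe is +3.
Group 8 minus oxidation state +3 gives a d⁵ configuration for Fe³⁺.
The d⁵ electrons fill as t2g^5 e_g^0.
Orbital CFSE = 5(-0.4) + 0(0.6) = -2.0Δ_oct = -2.0 × 389 = -778 kJ/mol.
Relative to high-spin t2g^3 e_g^2 (0 paired), the low-spin configuration has 2 additional pairs, contributing +2 × 246 = +492 kJ/mol.
Combining: -778 + 492 = -286 kJ/mol.

-286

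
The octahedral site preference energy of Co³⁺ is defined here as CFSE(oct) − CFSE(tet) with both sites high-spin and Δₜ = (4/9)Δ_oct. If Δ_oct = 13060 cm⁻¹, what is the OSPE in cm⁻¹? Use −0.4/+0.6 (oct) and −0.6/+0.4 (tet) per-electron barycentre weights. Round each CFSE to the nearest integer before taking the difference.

Co is in group 9, so Co³⁺ is d⁶ (9 − 3 = 6).
In an octahedral site d⁶ (HS) is t2g^4 e_g^2, giving CFSE(oct) = -0.4Δ_oct = -5224 cm⁻¹.
Tetrahedral: e^3 t2^3, CFSE = 3(−0.6) + 3(+0.4) = -0.6Δₜ = -0.6 × (4/9) × 13060 = -3483 cm⁻¹.
OSPE = -5224 − (-3483) = -1741 cm⁻¹.

-1741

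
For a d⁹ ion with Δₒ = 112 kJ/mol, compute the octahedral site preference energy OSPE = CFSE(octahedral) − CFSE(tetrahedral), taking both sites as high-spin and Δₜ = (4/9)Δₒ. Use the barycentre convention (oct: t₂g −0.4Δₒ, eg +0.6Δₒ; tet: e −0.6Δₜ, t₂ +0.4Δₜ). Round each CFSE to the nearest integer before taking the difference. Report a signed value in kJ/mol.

In an octahedral site d⁹ (HS) is t2g^6 e_g^3, giving CFSE(oct) = -0.6Δₒ = -67 kJ/mol.
In a tetrahedral site the filling is e^4 t2^5: CFSE(tet) = -0.4Δₜ = -0.4 × (4/9)(112) = -20 kJ/mol.
OSPE = -67 − (-20) = -47 kJ/mol.

-47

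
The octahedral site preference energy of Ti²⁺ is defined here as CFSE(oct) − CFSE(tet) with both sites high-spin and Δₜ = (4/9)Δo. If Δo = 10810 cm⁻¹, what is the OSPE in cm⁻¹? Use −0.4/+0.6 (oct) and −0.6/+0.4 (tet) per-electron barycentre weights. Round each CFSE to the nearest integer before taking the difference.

Ti is in group 4, so Ti²⁺ is d² (4 − 2 = 2).
Octahedral high-spin t2g^2 e_g^0: CFSE = -0.8 × 10810 = -8648 cm⁻¹.
Tetrahedral e^2 t2^0 gives -1.2Δₜ = -1.2 × (4/9) × 10810 = -5765 cm⁻¹.
OSPE = CFSE(oct) − CFSE(tet) = -8648 − (-5765) = -2883 cm⁻¹.

-2883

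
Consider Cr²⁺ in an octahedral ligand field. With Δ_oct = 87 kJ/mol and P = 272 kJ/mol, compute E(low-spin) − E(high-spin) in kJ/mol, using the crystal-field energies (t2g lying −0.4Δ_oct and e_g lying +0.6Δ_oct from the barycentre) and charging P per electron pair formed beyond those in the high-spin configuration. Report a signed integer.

Cr sits in group 6; removing 2 electrons leaves Cr²⁺ with 6 − 2 = 4 d electrons.
High-spin d⁴ fills as t2g^3 e_g^1 with CFSE 3(−0.4) + 1(+0.6) = -0.6Δ_oct = -52 kJ/mol.
Low-spin t2g^4 e_g^0 gives -1.6Δ_oct = -139 kJ/mol, but forming 1 extra pair costs 1P = 272 kJ/mol, so E(LS) = -139 + 272 = 133 kJ/mol.
The difference is 133 − (-52) = 185 kJ/mol, so high-spin lies lower.

185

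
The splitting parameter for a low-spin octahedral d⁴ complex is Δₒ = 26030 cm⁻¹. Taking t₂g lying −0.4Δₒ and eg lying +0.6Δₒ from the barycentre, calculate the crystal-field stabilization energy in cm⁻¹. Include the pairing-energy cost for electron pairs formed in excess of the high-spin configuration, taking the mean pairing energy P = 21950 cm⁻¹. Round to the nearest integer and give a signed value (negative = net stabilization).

-19698

Electron filling gives t₂g⁴ eg⁰.
CFSE(orbital) = 4×(-0.4Δₒ) + 0×(0.6Δₒ) = -1.6Δₒ; with Δₒ = 26030 cm⁻¹ that is -41648 cm⁻¹.
Pairing penalty: 1 pair vs 0 in the high-spin reference → 1 extra × P = 21950 cm⁻¹.
Net CFSE = -41648 + 21950 = -19698 cm⁻¹.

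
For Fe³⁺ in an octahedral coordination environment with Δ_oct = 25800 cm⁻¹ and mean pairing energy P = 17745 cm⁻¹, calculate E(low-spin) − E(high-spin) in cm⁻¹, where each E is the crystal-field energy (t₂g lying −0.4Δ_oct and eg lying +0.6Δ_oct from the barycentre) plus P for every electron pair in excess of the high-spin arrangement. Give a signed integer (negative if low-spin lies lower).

Fe³⁺: group 8, so d-count = 8 − 3 = 5.
In the high-spin limit (t₂g³ eg²) the orbital term is 0.0Δ_oct = 0 cm⁻¹, with no excess pairing.
Low-spin t₂g⁵ eg⁰ gives -2.0Δ_oct = -51600 cm⁻¹, but forming 2 extra pairs costs 2P = 35490 cm⁻¹, so E(LS) = -51600 + 35490 = -16110 cm⁻¹.
Thus E(LS) − E(HS) = -16110 cm⁻¹.

-16110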